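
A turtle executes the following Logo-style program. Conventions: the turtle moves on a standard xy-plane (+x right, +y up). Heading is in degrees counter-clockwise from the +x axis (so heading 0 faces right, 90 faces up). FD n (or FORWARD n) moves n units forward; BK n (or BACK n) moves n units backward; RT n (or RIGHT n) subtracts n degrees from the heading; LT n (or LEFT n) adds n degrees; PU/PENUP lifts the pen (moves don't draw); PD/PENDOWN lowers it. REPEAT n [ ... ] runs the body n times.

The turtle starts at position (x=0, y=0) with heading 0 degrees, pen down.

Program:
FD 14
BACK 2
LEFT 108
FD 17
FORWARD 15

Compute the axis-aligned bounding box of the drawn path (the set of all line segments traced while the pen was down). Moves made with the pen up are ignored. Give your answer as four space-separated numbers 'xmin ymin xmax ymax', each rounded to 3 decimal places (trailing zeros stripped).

Executing turtle program step by step:
Start: pos=(0,0), heading=0, pen down
FD 14: (0,0) -> (14,0) [heading=0, draw]
BK 2: (14,0) -> (12,0) [heading=0, draw]
LT 108: heading 0 -> 108
FD 17: (12,0) -> (6.747,16.168) [heading=108, draw]
FD 15: (6.747,16.168) -> (2.111,30.434) [heading=108, draw]
Final: pos=(2.111,30.434), heading=108, 4 segment(s) drawn

Segment endpoints: x in {0, 2.111, 6.747, 12, 14}, y in {0, 16.168, 30.434}
xmin=0, ymin=0, xmax=14, ymax=30.434

Answer: 0 0 14 30.434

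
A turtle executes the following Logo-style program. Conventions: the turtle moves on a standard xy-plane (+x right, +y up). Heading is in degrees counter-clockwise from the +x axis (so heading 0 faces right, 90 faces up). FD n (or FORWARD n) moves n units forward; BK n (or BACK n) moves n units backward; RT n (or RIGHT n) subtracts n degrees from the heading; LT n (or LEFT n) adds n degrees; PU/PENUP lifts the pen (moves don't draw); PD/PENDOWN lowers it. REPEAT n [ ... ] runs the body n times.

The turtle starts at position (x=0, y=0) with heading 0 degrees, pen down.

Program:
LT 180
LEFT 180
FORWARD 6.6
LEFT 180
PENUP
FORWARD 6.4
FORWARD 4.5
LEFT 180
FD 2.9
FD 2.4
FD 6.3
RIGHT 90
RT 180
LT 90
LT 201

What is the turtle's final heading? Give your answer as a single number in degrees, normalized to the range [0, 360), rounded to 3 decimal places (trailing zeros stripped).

Answer: 21

Derivation:
Executing turtle program step by step:
Start: pos=(0,0), heading=0, pen down
LT 180: heading 0 -> 180
LT 180: heading 180 -> 0
FD 6.6: (0,0) -> (6.6,0) [heading=0, draw]
LT 180: heading 0 -> 180
PU: pen up
FD 6.4: (6.6,0) -> (0.2,0) [heading=180, move]
FD 4.5: (0.2,0) -> (-4.3,0) [heading=180, move]
LT 180: heading 180 -> 0
FD 2.9: (-4.3,0) -> (-1.4,0) [heading=0, move]
FD 2.4: (-1.4,0) -> (1,0) [heading=0, move]
FD 6.3: (1,0) -> (7.3,0) [heading=0, move]
RT 90: heading 0 -> 270
RT 180: heading 270 -> 90
LT 90: heading 90 -> 180
LT 201: heading 180 -> 21
Final: pos=(7.3,0), heading=21, 1 segment(s) drawn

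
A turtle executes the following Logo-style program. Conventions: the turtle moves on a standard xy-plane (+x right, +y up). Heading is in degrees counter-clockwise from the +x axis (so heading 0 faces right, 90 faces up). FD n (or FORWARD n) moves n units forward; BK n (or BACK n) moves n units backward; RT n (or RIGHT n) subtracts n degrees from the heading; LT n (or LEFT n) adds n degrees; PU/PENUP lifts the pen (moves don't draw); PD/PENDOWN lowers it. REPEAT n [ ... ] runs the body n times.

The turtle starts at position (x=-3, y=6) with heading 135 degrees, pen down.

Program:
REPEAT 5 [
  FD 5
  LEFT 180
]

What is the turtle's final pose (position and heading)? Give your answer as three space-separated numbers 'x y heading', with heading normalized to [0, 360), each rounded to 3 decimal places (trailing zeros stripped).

Executing turtle program step by step:
Start: pos=(-3,6), heading=135, pen down
REPEAT 5 [
  -- iteration 1/5 --
  FD 5: (-3,6) -> (-6.536,9.536) [heading=135, draw]
  LT 180: heading 135 -> 315
  -- iteration 2/5 --
  FD 5: (-6.536,9.536) -> (-3,6) [heading=315, draw]
  LT 180: heading 315 -> 135
  -- iteration 3/5 --
  FD 5: (-3,6) -> (-6.536,9.536) [heading=135, draw]
  LT 180: heading 135 -> 315
  -- iteration 4/5 --
  FD 5: (-6.536,9.536) -> (-3,6) [heading=315, draw]
  LT 180: heading 315 -> 135
  -- iteration 5/5 --
  FD 5: (-3,6) -> (-6.536,9.536) [heading=135, draw]
  LT 180: heading 135 -> 315
]
Final: pos=(-6.536,9.536), heading=315, 5 segment(s) drawn

Answer: -6.536 9.536 315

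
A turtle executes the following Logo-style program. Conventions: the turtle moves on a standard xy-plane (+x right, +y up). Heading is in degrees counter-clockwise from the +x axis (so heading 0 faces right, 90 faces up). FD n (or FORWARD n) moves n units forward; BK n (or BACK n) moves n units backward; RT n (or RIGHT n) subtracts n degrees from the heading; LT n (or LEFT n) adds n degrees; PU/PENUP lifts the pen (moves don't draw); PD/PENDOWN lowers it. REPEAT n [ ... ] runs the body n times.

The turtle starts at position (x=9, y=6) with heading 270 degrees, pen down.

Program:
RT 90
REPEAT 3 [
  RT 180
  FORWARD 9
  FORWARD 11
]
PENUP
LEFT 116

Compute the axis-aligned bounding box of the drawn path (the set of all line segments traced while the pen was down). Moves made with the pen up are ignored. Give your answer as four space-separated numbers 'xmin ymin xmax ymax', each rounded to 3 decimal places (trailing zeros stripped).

Executing turtle program step by step:
Start: pos=(9,6), heading=270, pen down
RT 90: heading 270 -> 180
REPEAT 3 [
  -- iteration 1/3 --
  RT 180: heading 180 -> 0
  FD 9: (9,6) -> (18,6) [heading=0, draw]
  FD 11: (18,6) -> (29,6) [heading=0, draw]
  -- iteration 2/3 --
  RT 180: heading 0 -> 180
  FD 9: (29,6) -> (20,6) [heading=180, draw]
  FD 11: (20,6) -> (9,6) [heading=180, draw]
  -- iteration 3/3 --
  RT 180: heading 180 -> 0
  FD 9: (9,6) -> (18,6) [heading=0, draw]
  FD 11: (18,6) -> (29,6) [heading=0, draw]
]
PU: pen up
LT 116: heading 0 -> 116
Final: pos=(29,6), heading=116, 6 segment(s) drawn

Segment endpoints: x in {9, 18, 20, 29}, y in {6, 6, 6, 6}
xmin=9, ymin=6, xmax=29, ymax=6

Answer: 9 6 29 6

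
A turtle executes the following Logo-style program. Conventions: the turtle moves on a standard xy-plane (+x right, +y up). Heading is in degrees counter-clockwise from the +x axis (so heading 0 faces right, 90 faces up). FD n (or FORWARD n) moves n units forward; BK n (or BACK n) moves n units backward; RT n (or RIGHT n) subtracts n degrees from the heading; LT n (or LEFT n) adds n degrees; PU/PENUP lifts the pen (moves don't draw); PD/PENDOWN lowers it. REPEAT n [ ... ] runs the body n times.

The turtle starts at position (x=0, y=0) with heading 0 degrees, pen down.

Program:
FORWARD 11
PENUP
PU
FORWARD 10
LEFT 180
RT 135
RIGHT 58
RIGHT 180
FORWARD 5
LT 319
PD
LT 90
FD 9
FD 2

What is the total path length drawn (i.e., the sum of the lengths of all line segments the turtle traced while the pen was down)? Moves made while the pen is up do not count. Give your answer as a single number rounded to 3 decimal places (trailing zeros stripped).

Executing turtle program step by step:
Start: pos=(0,0), heading=0, pen down
FD 11: (0,0) -> (11,0) [heading=0, draw]
PU: pen up
PU: pen up
FD 10: (11,0) -> (21,0) [heading=0, move]
LT 180: heading 0 -> 180
RT 135: heading 180 -> 45
RT 58: heading 45 -> 347
RT 180: heading 347 -> 167
FD 5: (21,0) -> (16.128,1.125) [heading=167, move]
LT 319: heading 167 -> 126
PD: pen down
LT 90: heading 126 -> 216
FD 9: (16.128,1.125) -> (8.847,-4.165) [heading=216, draw]
FD 2: (8.847,-4.165) -> (7.229,-5.341) [heading=216, draw]
Final: pos=(7.229,-5.341), heading=216, 3 segment(s) drawn

Segment lengths:
  seg 1: (0,0) -> (11,0), length = 11
  seg 2: (16.128,1.125) -> (8.847,-4.165), length = 9
  seg 3: (8.847,-4.165) -> (7.229,-5.341), length = 2
Total = 22

Answer: 22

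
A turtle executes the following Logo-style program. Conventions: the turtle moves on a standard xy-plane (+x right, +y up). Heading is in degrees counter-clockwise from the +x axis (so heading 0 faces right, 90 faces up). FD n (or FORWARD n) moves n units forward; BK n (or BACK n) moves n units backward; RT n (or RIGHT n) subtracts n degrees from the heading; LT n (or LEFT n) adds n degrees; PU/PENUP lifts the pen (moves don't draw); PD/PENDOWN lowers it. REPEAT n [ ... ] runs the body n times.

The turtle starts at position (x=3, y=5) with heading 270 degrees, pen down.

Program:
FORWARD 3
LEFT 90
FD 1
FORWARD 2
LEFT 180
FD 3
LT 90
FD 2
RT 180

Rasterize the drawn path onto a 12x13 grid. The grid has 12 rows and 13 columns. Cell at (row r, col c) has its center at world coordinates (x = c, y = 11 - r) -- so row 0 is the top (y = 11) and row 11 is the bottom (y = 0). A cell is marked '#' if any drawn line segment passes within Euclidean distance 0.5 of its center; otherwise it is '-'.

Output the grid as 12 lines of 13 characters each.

Answer: -------------
-------------
-------------
-------------
-------------
-------------
---#---------
---#---------
---#---------
---####------
---#---------
---#---------

Derivation:
Segment 0: (3,5) -> (3,2)
Segment 1: (3,2) -> (4,2)
Segment 2: (4,2) -> (6,2)
Segment 3: (6,2) -> (3,2)
Segment 4: (3,2) -> (3,0)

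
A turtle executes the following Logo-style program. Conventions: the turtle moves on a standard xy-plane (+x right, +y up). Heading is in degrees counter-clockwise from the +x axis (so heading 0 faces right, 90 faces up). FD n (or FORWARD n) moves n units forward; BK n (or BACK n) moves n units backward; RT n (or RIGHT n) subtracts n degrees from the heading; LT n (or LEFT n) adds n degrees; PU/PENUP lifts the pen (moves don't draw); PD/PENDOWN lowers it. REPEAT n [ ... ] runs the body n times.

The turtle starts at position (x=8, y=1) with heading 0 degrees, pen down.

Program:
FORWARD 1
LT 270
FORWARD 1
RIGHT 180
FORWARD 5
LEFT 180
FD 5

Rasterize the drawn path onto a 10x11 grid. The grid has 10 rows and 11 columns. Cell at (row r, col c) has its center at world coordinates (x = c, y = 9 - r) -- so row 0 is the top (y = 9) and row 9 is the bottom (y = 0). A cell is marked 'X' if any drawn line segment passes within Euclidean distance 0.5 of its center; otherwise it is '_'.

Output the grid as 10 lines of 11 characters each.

Segment 0: (8,1) -> (9,1)
Segment 1: (9,1) -> (9,0)
Segment 2: (9,0) -> (9,5)
Segment 3: (9,5) -> (9,0)

Answer: ___________
___________
___________
___________
_________X_
_________X_
_________X_
_________X_
________XX_
_________X_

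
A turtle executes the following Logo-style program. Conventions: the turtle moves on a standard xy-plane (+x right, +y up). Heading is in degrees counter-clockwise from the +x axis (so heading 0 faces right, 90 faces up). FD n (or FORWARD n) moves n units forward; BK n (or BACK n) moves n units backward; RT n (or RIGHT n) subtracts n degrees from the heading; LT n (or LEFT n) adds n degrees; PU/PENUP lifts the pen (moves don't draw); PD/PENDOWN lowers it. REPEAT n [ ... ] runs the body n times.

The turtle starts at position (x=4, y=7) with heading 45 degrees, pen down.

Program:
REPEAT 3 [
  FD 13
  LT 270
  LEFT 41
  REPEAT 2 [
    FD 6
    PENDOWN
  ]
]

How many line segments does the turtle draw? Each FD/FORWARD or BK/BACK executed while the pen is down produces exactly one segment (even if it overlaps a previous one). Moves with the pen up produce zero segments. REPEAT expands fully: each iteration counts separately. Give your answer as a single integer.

Answer: 9

Derivation:
Executing turtle program step by step:
Start: pos=(4,7), heading=45, pen down
REPEAT 3 [
  -- iteration 1/3 --
  FD 13: (4,7) -> (13.192,16.192) [heading=45, draw]
  LT 270: heading 45 -> 315
  LT 41: heading 315 -> 356
  REPEAT 2 [
    -- iteration 1/2 --
    FD 6: (13.192,16.192) -> (19.178,15.774) [heading=356, draw]
    PD: pen down
    -- iteration 2/2 --
    FD 6: (19.178,15.774) -> (25.163,15.355) [heading=356, draw]
    PD: pen down
  ]
  -- iteration 2/3 --
  FD 13: (25.163,15.355) -> (38.131,14.448) [heading=356, draw]
  LT 270: heading 356 -> 266
  LT 41: heading 266 -> 307
  REPEAT 2 [
    -- iteration 1/2 --
    FD 6: (38.131,14.448) -> (41.742,9.657) [heading=307, draw]
    PD: pen down
    -- iteration 2/2 --
    FD 6: (41.742,9.657) -> (45.353,4.865) [heading=307, draw]
    PD: pen down
  ]
  -- iteration 3/3 --
  FD 13: (45.353,4.865) -> (53.177,-5.517) [heading=307, draw]
  LT 270: heading 307 -> 217
  LT 41: heading 217 -> 258
  REPEAT 2 [
    -- iteration 1/2 --
    FD 6: (53.177,-5.517) -> (51.929,-11.386) [heading=258, draw]
    PD: pen down
    -- iteration 2/2 --
    FD 6: (51.929,-11.386) -> (50.682,-17.255) [heading=258, draw]
    PD: pen down
  ]
]
Final: pos=(50.682,-17.255), heading=258, 9 segment(s) drawn
Segments drawn: 9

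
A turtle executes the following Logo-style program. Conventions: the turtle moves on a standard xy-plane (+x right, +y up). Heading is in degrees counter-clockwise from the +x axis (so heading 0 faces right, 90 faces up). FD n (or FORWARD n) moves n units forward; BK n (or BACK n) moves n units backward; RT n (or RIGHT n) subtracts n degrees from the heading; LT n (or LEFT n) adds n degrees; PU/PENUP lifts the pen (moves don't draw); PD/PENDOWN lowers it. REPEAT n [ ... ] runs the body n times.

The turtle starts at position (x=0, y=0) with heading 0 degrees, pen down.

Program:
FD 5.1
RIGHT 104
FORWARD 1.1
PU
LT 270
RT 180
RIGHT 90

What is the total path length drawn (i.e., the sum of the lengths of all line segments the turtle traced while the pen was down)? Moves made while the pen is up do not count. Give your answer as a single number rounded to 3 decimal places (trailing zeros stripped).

Answer: 6.2

Derivation:
Executing turtle program step by step:
Start: pos=(0,0), heading=0, pen down
FD 5.1: (0,0) -> (5.1,0) [heading=0, draw]
RT 104: heading 0 -> 256
FD 1.1: (5.1,0) -> (4.834,-1.067) [heading=256, draw]
PU: pen up
LT 270: heading 256 -> 166
RT 180: heading 166 -> 346
RT 90: heading 346 -> 256
Final: pos=(4.834,-1.067), heading=256, 2 segment(s) drawn

Segment lengths:
  seg 1: (0,0) -> (5.1,0), length = 5.1
  seg 2: (5.1,0) -> (4.834,-1.067), length = 1.1
Total = 6.2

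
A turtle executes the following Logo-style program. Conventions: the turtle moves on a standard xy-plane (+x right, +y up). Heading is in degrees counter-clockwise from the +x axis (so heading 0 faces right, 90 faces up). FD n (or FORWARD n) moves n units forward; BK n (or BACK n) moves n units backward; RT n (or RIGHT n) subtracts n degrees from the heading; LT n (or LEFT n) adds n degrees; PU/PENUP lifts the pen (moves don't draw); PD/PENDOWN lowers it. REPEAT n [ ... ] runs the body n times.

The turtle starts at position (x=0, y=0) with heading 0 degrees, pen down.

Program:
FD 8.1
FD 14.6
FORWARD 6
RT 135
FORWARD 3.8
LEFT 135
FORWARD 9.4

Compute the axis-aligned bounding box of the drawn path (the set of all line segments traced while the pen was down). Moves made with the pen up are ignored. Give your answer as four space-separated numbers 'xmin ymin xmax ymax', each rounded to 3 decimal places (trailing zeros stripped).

Answer: 0 -2.687 35.413 0

Derivation:
Executing turtle program step by step:
Start: pos=(0,0), heading=0, pen down
FD 8.1: (0,0) -> (8.1,0) [heading=0, draw]
FD 14.6: (8.1,0) -> (22.7,0) [heading=0, draw]
FD 6: (22.7,0) -> (28.7,0) [heading=0, draw]
RT 135: heading 0 -> 225
FD 3.8: (28.7,0) -> (26.013,-2.687) [heading=225, draw]
LT 135: heading 225 -> 0
FD 9.4: (26.013,-2.687) -> (35.413,-2.687) [heading=0, draw]
Final: pos=(35.413,-2.687), heading=0, 5 segment(s) drawn

Segment endpoints: x in {0, 8.1, 22.7, 26.013, 28.7, 35.413}, y in {-2.687, 0}
xmin=0, ymin=-2.687, xmax=35.413, ymax=0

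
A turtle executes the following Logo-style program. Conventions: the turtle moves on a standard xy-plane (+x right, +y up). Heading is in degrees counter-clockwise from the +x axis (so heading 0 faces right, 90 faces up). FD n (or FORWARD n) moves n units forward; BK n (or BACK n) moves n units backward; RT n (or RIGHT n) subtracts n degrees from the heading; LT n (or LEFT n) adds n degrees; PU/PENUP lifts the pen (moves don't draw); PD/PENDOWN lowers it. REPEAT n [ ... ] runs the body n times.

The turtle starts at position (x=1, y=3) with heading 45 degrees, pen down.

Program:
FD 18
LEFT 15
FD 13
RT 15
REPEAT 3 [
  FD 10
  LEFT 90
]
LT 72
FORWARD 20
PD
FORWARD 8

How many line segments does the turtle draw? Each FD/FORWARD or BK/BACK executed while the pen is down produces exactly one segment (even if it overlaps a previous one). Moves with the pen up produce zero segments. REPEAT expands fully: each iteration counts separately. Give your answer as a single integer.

Answer: 7

Derivation:
Executing turtle program step by step:
Start: pos=(1,3), heading=45, pen down
FD 18: (1,3) -> (13.728,15.728) [heading=45, draw]
LT 15: heading 45 -> 60
FD 13: (13.728,15.728) -> (20.228,26.986) [heading=60, draw]
RT 15: heading 60 -> 45
REPEAT 3 [
  -- iteration 1/3 --
  FD 10: (20.228,26.986) -> (27.299,34.057) [heading=45, draw]
  LT 90: heading 45 -> 135
  -- iteration 2/3 --
  FD 10: (27.299,34.057) -> (20.228,41.128) [heading=135, draw]
  LT 90: heading 135 -> 225
  -- iteration 3/3 --
  FD 10: (20.228,41.128) -> (13.157,34.057) [heading=225, draw]
  LT 90: heading 225 -> 315
]
LT 72: heading 315 -> 27
FD 20: (13.157,34.057) -> (30.977,43.137) [heading=27, draw]
PD: pen down
FD 8: (30.977,43.137) -> (38.105,46.769) [heading=27, draw]
Final: pos=(38.105,46.769), heading=27, 7 segment(s) drawn
Segments drawn: 7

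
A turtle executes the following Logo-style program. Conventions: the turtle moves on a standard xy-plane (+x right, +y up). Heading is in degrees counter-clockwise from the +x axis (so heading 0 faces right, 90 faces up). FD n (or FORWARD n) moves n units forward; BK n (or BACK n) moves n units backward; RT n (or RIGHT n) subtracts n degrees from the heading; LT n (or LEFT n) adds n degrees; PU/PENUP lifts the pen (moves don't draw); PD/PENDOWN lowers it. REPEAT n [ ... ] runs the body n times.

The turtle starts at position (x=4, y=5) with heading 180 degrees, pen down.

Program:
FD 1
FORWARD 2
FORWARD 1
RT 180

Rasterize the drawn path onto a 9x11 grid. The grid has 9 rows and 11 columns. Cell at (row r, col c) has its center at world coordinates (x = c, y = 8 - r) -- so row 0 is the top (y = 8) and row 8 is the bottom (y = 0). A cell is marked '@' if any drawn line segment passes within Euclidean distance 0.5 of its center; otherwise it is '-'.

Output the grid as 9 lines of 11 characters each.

Segment 0: (4,5) -> (3,5)
Segment 1: (3,5) -> (1,5)
Segment 2: (1,5) -> (0,5)

Answer: -----------
-----------
-----------
@@@@@------
-----------
-----------
-----------
-----------
-----------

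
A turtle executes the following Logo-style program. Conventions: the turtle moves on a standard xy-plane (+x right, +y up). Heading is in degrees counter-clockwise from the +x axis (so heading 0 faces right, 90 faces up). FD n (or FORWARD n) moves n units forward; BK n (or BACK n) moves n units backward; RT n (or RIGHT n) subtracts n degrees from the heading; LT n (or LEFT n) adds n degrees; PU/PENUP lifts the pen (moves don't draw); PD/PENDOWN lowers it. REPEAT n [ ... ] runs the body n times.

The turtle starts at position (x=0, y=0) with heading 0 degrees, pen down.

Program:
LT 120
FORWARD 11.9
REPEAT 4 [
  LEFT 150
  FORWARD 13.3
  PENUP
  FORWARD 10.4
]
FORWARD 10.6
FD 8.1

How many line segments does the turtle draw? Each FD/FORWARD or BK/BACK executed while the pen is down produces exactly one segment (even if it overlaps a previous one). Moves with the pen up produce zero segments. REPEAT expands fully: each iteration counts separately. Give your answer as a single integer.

Executing turtle program step by step:
Start: pos=(0,0), heading=0, pen down
LT 120: heading 0 -> 120
FD 11.9: (0,0) -> (-5.95,10.306) [heading=120, draw]
REPEAT 4 [
  -- iteration 1/4 --
  LT 150: heading 120 -> 270
  FD 13.3: (-5.95,10.306) -> (-5.95,-2.994) [heading=270, draw]
  PU: pen up
  FD 10.4: (-5.95,-2.994) -> (-5.95,-13.394) [heading=270, move]
  -- iteration 2/4 --
  LT 150: heading 270 -> 60
  FD 13.3: (-5.95,-13.394) -> (0.7,-1.876) [heading=60, move]
  PU: pen up
  FD 10.4: (0.7,-1.876) -> (5.9,7.131) [heading=60, move]
  -- iteration 3/4 --
  LT 150: heading 60 -> 210
  FD 13.3: (5.9,7.131) -> (-5.618,0.481) [heading=210, move]
  PU: pen up
  FD 10.4: (-5.618,0.481) -> (-14.625,-4.719) [heading=210, move]
  -- iteration 4/4 --
  LT 150: heading 210 -> 0
  FD 13.3: (-14.625,-4.719) -> (-1.325,-4.719) [heading=0, move]
  PU: pen up
  FD 10.4: (-1.325,-4.719) -> (9.075,-4.719) [heading=0, move]
]
FD 10.6: (9.075,-4.719) -> (19.675,-4.719) [heading=0, move]
FD 8.1: (19.675,-4.719) -> (27.775,-4.719) [heading=0, move]
Final: pos=(27.775,-4.719), heading=0, 2 segment(s) drawn
Segments drawn: 2

Answer: 2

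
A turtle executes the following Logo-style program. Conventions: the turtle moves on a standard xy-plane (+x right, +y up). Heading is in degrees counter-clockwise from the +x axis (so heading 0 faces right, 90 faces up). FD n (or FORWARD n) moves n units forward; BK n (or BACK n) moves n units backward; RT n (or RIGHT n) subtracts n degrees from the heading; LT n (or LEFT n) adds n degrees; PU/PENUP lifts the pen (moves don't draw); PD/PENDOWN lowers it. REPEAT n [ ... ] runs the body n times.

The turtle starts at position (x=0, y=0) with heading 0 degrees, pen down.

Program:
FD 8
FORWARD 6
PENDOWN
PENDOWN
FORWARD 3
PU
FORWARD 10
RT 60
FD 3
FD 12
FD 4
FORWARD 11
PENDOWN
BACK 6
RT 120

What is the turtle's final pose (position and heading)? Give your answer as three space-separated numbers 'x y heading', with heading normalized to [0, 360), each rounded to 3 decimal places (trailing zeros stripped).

Answer: 39 -20.785 180

Derivation:
Executing turtle program step by step:
Start: pos=(0,0), heading=0, pen down
FD 8: (0,0) -> (8,0) [heading=0, draw]
FD 6: (8,0) -> (14,0) [heading=0, draw]
PD: pen down
PD: pen down
FD 3: (14,0) -> (17,0) [heading=0, draw]
PU: pen up
FD 10: (17,0) -> (27,0) [heading=0, move]
RT 60: heading 0 -> 300
FD 3: (27,0) -> (28.5,-2.598) [heading=300, move]
FD 12: (28.5,-2.598) -> (34.5,-12.99) [heading=300, move]
FD 4: (34.5,-12.99) -> (36.5,-16.454) [heading=300, move]
FD 11: (36.5,-16.454) -> (42,-25.981) [heading=300, move]
PD: pen down
BK 6: (42,-25.981) -> (39,-20.785) [heading=300, draw]
RT 120: heading 300 -> 180
Final: pos=(39,-20.785), heading=180, 4 segment(s) drawn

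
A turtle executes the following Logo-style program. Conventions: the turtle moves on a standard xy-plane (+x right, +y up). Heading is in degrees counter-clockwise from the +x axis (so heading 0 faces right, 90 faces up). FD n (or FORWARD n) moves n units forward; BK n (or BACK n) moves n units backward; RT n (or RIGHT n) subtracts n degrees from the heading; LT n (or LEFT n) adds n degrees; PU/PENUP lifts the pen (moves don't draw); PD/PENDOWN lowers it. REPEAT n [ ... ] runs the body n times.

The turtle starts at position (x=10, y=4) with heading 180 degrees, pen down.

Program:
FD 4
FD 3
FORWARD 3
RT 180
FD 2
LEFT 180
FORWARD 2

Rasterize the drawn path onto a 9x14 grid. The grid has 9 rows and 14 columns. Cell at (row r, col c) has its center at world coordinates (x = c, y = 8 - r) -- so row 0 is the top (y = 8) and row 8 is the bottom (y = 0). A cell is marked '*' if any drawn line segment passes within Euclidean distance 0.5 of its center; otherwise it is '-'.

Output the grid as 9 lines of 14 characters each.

Segment 0: (10,4) -> (6,4)
Segment 1: (6,4) -> (3,4)
Segment 2: (3,4) -> (0,4)
Segment 3: (0,4) -> (2,4)
Segment 4: (2,4) -> (0,4)

Answer: --------------
--------------
--------------
--------------
***********---
--------------
--------------
--------------
--------------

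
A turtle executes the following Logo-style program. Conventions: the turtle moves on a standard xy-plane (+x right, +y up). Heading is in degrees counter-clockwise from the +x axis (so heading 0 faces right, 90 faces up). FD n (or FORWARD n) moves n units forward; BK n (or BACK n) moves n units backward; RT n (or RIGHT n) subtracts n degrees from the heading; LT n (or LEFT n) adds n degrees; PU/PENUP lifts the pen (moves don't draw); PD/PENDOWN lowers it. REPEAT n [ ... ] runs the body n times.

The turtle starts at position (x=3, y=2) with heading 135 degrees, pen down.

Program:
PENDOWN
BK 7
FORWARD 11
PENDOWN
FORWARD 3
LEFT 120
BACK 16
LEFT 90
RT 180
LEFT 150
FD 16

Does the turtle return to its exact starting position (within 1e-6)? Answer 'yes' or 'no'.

Executing turtle program step by step:
Start: pos=(3,2), heading=135, pen down
PD: pen down
BK 7: (3,2) -> (7.95,-2.95) [heading=135, draw]
FD 11: (7.95,-2.95) -> (0.172,4.828) [heading=135, draw]
PD: pen down
FD 3: (0.172,4.828) -> (-1.95,6.95) [heading=135, draw]
LT 120: heading 135 -> 255
BK 16: (-1.95,6.95) -> (2.191,22.405) [heading=255, draw]
LT 90: heading 255 -> 345
RT 180: heading 345 -> 165
LT 150: heading 165 -> 315
FD 16: (2.191,22.405) -> (13.505,11.091) [heading=315, draw]
Final: pos=(13.505,11.091), heading=315, 5 segment(s) drawn

Start position: (3, 2)
Final position: (13.505, 11.091)
Distance = 13.892; >= 1e-6 -> NOT closed

Answer: no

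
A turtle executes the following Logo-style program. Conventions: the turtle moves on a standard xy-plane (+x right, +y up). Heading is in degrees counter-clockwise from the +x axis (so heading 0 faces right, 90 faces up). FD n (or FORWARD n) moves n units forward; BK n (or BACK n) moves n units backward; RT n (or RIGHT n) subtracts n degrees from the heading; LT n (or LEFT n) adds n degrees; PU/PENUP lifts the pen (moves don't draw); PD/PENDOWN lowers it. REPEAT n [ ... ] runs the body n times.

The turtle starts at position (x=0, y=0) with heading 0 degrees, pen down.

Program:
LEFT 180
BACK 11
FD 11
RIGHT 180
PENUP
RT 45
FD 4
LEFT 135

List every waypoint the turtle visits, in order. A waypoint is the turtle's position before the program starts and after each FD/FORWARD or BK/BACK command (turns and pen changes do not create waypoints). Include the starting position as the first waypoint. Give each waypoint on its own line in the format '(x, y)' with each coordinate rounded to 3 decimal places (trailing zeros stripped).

Answer: (0, 0)
(11, 0)
(0, 0)
(2.828, -2.828)

Derivation:
Executing turtle program step by step:
Start: pos=(0,0), heading=0, pen down
LT 180: heading 0 -> 180
BK 11: (0,0) -> (11,0) [heading=180, draw]
FD 11: (11,0) -> (0,0) [heading=180, draw]
RT 180: heading 180 -> 0
PU: pen up
RT 45: heading 0 -> 315
FD 4: (0,0) -> (2.828,-2.828) [heading=315, move]
LT 135: heading 315 -> 90
Final: pos=(2.828,-2.828), heading=90, 2 segment(s) drawn
Waypoints (4 total):
(0, 0)
(11, 0)
(0, 0)
(2.828, -2.828)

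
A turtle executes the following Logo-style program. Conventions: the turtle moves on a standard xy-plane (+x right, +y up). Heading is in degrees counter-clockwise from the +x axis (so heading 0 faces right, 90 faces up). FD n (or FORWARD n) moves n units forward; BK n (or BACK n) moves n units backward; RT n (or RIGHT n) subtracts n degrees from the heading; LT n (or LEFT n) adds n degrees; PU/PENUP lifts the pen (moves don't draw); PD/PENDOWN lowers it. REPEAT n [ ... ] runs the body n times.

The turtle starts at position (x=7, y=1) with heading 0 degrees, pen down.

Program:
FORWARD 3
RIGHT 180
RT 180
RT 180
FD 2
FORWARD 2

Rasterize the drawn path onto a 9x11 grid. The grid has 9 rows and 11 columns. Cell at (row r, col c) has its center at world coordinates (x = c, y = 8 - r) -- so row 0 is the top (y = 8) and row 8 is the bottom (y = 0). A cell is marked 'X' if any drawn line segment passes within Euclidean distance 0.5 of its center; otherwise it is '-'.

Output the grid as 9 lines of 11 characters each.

Answer: -----------
-----------
-----------
-----------
-----------
-----------
-----------
------XXXXX
-----------

Derivation:
Segment 0: (7,1) -> (10,1)
Segment 1: (10,1) -> (8,1)
Segment 2: (8,1) -> (6,1)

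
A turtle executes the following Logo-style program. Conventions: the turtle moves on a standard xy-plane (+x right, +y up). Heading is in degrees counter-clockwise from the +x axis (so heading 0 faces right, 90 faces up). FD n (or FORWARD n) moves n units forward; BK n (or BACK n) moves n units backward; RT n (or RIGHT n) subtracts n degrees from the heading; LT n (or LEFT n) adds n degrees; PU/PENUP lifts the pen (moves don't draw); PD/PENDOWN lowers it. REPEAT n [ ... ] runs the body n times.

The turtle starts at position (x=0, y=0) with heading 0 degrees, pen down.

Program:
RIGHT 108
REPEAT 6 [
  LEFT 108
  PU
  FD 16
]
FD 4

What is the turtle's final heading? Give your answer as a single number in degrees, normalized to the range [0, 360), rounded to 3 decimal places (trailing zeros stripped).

Executing turtle program step by step:
Start: pos=(0,0), heading=0, pen down
RT 108: heading 0 -> 252
REPEAT 6 [
  -- iteration 1/6 --
  LT 108: heading 252 -> 0
  PU: pen up
  FD 16: (0,0) -> (16,0) [heading=0, move]
  -- iteration 2/6 --
  LT 108: heading 0 -> 108
  PU: pen up
  FD 16: (16,0) -> (11.056,15.217) [heading=108, move]
  -- iteration 3/6 --
  LT 108: heading 108 -> 216
  PU: pen up
  FD 16: (11.056,15.217) -> (-1.889,5.812) [heading=216, move]
  -- iteration 4/6 --
  LT 108: heading 216 -> 324
  PU: pen up
  FD 16: (-1.889,5.812) -> (11.056,-3.592) [heading=324, move]
  -- iteration 5/6 --
  LT 108: heading 324 -> 72
  PU: pen up
  FD 16: (11.056,-3.592) -> (16,11.625) [heading=72, move]
  -- iteration 6/6 --
  LT 108: heading 72 -> 180
  PU: pen up
  FD 16: (16,11.625) -> (0,11.625) [heading=180, move]
]
FD 4: (0,11.625) -> (-4,11.625) [heading=180, move]
Final: pos=(-4,11.625), heading=180, 0 segment(s) drawn

Answer: 180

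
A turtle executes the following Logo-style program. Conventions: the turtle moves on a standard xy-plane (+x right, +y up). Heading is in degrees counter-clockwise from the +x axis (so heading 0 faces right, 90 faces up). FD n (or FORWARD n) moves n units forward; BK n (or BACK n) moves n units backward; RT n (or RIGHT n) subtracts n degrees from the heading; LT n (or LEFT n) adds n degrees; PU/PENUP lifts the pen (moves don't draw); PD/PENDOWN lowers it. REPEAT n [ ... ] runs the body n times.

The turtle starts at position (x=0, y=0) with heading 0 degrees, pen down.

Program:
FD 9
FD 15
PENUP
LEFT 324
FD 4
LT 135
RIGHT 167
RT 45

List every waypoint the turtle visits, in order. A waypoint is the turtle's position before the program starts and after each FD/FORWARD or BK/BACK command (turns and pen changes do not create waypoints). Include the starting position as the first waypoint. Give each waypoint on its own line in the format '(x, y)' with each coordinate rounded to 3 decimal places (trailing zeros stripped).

Executing turtle program step by step:
Start: pos=(0,0), heading=0, pen down
FD 9: (0,0) -> (9,0) [heading=0, draw]
FD 15: (9,0) -> (24,0) [heading=0, draw]
PU: pen up
LT 324: heading 0 -> 324
FD 4: (24,0) -> (27.236,-2.351) [heading=324, move]
LT 135: heading 324 -> 99
RT 167: heading 99 -> 292
RT 45: heading 292 -> 247
Final: pos=(27.236,-2.351), heading=247, 2 segment(s) drawn
Waypoints (4 total):
(0, 0)
(9, 0)
(24, 0)
(27.236, -2.351)

Answer: (0, 0)
(9, 0)
(24, 0)
(27.236, -2.351)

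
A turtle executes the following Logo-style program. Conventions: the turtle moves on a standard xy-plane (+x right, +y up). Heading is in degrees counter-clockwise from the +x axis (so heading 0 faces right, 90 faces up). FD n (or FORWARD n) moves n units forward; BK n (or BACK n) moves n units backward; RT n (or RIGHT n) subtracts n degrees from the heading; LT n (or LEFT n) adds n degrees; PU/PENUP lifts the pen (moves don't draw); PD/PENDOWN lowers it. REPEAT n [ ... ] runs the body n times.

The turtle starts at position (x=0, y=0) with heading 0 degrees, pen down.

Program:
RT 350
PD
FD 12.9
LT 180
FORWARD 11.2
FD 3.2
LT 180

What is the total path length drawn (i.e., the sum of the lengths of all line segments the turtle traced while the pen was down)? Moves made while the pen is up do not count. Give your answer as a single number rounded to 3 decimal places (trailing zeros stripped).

Executing turtle program step by step:
Start: pos=(0,0), heading=0, pen down
RT 350: heading 0 -> 10
PD: pen down
FD 12.9: (0,0) -> (12.704,2.24) [heading=10, draw]
LT 180: heading 10 -> 190
FD 11.2: (12.704,2.24) -> (1.674,0.295) [heading=190, draw]
FD 3.2: (1.674,0.295) -> (-1.477,-0.26) [heading=190, draw]
LT 180: heading 190 -> 10
Final: pos=(-1.477,-0.26), heading=10, 3 segment(s) drawn

Segment lengths:
  seg 1: (0,0) -> (12.704,2.24), length = 12.9
  seg 2: (12.704,2.24) -> (1.674,0.295), length = 11.2
  seg 3: (1.674,0.295) -> (-1.477,-0.26), length = 3.2
Total = 27.3

Answer: 27.3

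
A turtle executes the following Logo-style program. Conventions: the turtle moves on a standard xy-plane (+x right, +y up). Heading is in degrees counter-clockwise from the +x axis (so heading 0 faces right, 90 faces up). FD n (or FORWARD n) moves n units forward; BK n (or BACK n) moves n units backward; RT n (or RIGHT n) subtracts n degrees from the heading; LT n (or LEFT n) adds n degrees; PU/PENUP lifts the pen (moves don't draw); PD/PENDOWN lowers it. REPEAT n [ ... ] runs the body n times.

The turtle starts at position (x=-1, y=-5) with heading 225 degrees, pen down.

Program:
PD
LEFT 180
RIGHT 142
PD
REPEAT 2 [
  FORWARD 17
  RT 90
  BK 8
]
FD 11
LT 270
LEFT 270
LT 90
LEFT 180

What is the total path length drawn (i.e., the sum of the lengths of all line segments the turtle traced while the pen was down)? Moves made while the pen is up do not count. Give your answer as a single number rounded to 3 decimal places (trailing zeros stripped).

Answer: 61

Derivation:
Executing turtle program step by step:
Start: pos=(-1,-5), heading=225, pen down
PD: pen down
LT 180: heading 225 -> 45
RT 142: heading 45 -> 263
PD: pen down
REPEAT 2 [
  -- iteration 1/2 --
  FD 17: (-1,-5) -> (-3.072,-21.873) [heading=263, draw]
  RT 90: heading 263 -> 173
  BK 8: (-3.072,-21.873) -> (4.869,-22.848) [heading=173, draw]
  -- iteration 2/2 --
  FD 17: (4.869,-22.848) -> (-12.005,-20.776) [heading=173, draw]
  RT 90: heading 173 -> 83
  BK 8: (-12.005,-20.776) -> (-12.98,-28.717) [heading=83, draw]
]
FD 11: (-12.98,-28.717) -> (-11.639,-17.799) [heading=83, draw]
LT 270: heading 83 -> 353
LT 270: heading 353 -> 263
LT 90: heading 263 -> 353
LT 180: heading 353 -> 173
Final: pos=(-11.639,-17.799), heading=173, 5 segment(s) drawn

Segment lengths:
  seg 1: (-1,-5) -> (-3.072,-21.873), length = 17
  seg 2: (-3.072,-21.873) -> (4.869,-22.848), length = 8
  seg 3: (4.869,-22.848) -> (-12.005,-20.776), length = 17
  seg 4: (-12.005,-20.776) -> (-12.98,-28.717), length = 8
  seg 5: (-12.98,-28.717) -> (-11.639,-17.799), length = 11
Total = 61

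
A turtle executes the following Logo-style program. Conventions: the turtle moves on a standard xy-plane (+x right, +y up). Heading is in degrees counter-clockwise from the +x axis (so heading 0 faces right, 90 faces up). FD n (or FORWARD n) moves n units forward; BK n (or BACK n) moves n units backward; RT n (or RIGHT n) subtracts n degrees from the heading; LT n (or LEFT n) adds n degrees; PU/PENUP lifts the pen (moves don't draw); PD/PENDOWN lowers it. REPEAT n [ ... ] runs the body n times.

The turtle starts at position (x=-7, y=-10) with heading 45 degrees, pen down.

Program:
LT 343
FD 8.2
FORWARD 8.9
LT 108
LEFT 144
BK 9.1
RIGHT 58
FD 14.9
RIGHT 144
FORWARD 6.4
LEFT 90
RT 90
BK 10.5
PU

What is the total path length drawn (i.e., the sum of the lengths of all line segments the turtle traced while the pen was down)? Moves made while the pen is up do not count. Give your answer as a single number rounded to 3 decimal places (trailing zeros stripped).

Answer: 58

Derivation:
Executing turtle program step by step:
Start: pos=(-7,-10), heading=45, pen down
LT 343: heading 45 -> 28
FD 8.2: (-7,-10) -> (0.24,-6.15) [heading=28, draw]
FD 8.9: (0.24,-6.15) -> (8.098,-1.972) [heading=28, draw]
LT 108: heading 28 -> 136
LT 144: heading 136 -> 280
BK 9.1: (8.098,-1.972) -> (6.518,6.99) [heading=280, draw]
RT 58: heading 280 -> 222
FD 14.9: (6.518,6.99) -> (-4.555,-2.98) [heading=222, draw]
RT 144: heading 222 -> 78
FD 6.4: (-4.555,-2.98) -> (-3.224,3.28) [heading=78, draw]
LT 90: heading 78 -> 168
RT 90: heading 168 -> 78
BK 10.5: (-3.224,3.28) -> (-5.407,-6.991) [heading=78, draw]
PU: pen up
Final: pos=(-5.407,-6.991), heading=78, 6 segment(s) drawn

Segment lengths:
  seg 1: (-7,-10) -> (0.24,-6.15), length = 8.2
  seg 2: (0.24,-6.15) -> (8.098,-1.972), length = 8.9
  seg 3: (8.098,-1.972) -> (6.518,6.99), length = 9.1
  seg 4: (6.518,6.99) -> (-4.555,-2.98), length = 14.9
  seg 5: (-4.555,-2.98) -> (-3.224,3.28), length = 6.4
  seg 6: (-3.224,3.28) -> (-5.407,-6.991), length = 10.5
Total = 58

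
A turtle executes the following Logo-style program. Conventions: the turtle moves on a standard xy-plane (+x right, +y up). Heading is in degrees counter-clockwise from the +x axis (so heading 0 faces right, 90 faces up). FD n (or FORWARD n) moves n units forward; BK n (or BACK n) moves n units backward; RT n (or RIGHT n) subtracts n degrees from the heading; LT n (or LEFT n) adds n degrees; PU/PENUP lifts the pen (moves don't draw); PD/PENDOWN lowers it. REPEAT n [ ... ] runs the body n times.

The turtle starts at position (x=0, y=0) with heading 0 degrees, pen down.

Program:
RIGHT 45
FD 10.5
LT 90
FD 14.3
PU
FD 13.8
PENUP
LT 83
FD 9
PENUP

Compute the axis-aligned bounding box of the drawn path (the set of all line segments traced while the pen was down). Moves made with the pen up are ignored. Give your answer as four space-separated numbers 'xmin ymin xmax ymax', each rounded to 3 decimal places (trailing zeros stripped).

Executing turtle program step by step:
Start: pos=(0,0), heading=0, pen down
RT 45: heading 0 -> 315
FD 10.5: (0,0) -> (7.425,-7.425) [heading=315, draw]
LT 90: heading 315 -> 45
FD 14.3: (7.425,-7.425) -> (17.536,2.687) [heading=45, draw]
PU: pen up
FD 13.8: (17.536,2.687) -> (27.294,12.445) [heading=45, move]
PU: pen up
LT 83: heading 45 -> 128
FD 9: (27.294,12.445) -> (21.753,19.537) [heading=128, move]
PU: pen up
Final: pos=(21.753,19.537), heading=128, 2 segment(s) drawn

Segment endpoints: x in {0, 7.425, 17.536}, y in {-7.425, 0, 2.687}
xmin=0, ymin=-7.425, xmax=17.536, ymax=2.687

Answer: 0 -7.425 17.536 2.687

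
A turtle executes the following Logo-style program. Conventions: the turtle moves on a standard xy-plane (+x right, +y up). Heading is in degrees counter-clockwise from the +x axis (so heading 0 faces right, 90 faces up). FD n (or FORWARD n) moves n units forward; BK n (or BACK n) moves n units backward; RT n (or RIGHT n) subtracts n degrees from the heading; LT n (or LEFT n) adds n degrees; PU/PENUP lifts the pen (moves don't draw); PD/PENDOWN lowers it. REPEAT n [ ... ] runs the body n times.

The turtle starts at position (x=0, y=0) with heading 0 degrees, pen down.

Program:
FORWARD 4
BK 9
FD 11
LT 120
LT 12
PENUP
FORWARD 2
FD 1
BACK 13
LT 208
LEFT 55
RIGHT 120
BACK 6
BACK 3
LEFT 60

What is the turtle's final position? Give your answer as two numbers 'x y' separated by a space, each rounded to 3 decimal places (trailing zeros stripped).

Answer: 11.907 1.534

Derivation:
Executing turtle program step by step:
Start: pos=(0,0), heading=0, pen down
FD 4: (0,0) -> (4,0) [heading=0, draw]
BK 9: (4,0) -> (-5,0) [heading=0, draw]
FD 11: (-5,0) -> (6,0) [heading=0, draw]
LT 120: heading 0 -> 120
LT 12: heading 120 -> 132
PU: pen up
FD 2: (6,0) -> (4.662,1.486) [heading=132, move]
FD 1: (4.662,1.486) -> (3.993,2.229) [heading=132, move]
BK 13: (3.993,2.229) -> (12.691,-7.431) [heading=132, move]
LT 208: heading 132 -> 340
LT 55: heading 340 -> 35
RT 120: heading 35 -> 275
BK 6: (12.691,-7.431) -> (12.168,-1.454) [heading=275, move]
BK 3: (12.168,-1.454) -> (11.907,1.534) [heading=275, move]
LT 60: heading 275 -> 335
Final: pos=(11.907,1.534), heading=335, 3 segment(s) drawn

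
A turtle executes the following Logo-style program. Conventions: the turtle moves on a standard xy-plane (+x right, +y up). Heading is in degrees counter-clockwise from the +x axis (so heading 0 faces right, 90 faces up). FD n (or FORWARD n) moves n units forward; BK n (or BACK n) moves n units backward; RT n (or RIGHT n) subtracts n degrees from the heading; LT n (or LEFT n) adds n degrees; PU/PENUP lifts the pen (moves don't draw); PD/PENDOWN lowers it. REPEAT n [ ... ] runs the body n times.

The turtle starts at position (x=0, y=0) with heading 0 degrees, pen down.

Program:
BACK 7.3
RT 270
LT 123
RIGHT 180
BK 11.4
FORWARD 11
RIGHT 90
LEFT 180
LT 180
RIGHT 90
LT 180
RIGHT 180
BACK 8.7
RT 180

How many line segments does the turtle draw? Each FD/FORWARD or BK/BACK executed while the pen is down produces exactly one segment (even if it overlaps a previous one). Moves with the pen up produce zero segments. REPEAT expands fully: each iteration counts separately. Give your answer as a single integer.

Executing turtle program step by step:
Start: pos=(0,0), heading=0, pen down
BK 7.3: (0,0) -> (-7.3,0) [heading=0, draw]
RT 270: heading 0 -> 90
LT 123: heading 90 -> 213
RT 180: heading 213 -> 33
BK 11.4: (-7.3,0) -> (-16.861,-6.209) [heading=33, draw]
FD 11: (-16.861,-6.209) -> (-7.635,-0.218) [heading=33, draw]
RT 90: heading 33 -> 303
LT 180: heading 303 -> 123
LT 180: heading 123 -> 303
RT 90: heading 303 -> 213
LT 180: heading 213 -> 33
RT 180: heading 33 -> 213
BK 8.7: (-7.635,-0.218) -> (-0.339,4.521) [heading=213, draw]
RT 180: heading 213 -> 33
Final: pos=(-0.339,4.521), heading=33, 4 segment(s) drawn
Segments drawn: 4

Answer: 4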